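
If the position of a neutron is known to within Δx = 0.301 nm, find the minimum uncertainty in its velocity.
104.588 m/s

Using the Heisenberg uncertainty principle and Δp = mΔv:
ΔxΔp ≥ ℏ/2
Δx(mΔv) ≥ ℏ/2

The minimum uncertainty in velocity is:
Δv_min = ℏ/(2mΔx)
Δv_min = (1.055e-34 J·s) / (2 × 1.675e-27 kg × 3.010e-10 m)
Δv_min = 1.046e+02 m/s = 104.588 m/s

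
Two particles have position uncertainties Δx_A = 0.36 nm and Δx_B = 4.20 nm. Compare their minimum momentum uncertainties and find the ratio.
Particle A has the larger minimum momentum uncertainty, by a factor of 11.67.

For each particle, the minimum momentum uncertainty is Δp_min = ℏ/(2Δx):

Particle A: Δp_A = ℏ/(2×3.600e-10 m) = 1.465e-25 kg·m/s
Particle B: Δp_B = ℏ/(2×4.200e-09 m) = 1.255e-26 kg·m/s

Ratio: Δp_A/Δp_B = 11.67

Since Δp_min ∝ 1/Δx, the particle with smaller position uncertainty (A) has larger momentum uncertainty.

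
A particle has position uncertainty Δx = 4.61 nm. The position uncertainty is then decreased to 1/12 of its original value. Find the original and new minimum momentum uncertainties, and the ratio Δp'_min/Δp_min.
Original Δp_min = 1.144 × 10^-26 kg·m/s; new Δp'_min = 1.373 × 10^-25 kg·m/s; ratio Δp'_min/Δp_min = 12.

From the uncertainty principle ΔxΔp ≥ ℏ/2, the minimum momentum uncertainty is Δp_min = ℏ/(2Δx).

Original (Δx = 4.61 nm = 4.610e-09 m):
Δp_min = (1.055e-34 J·s)/(2 × 4.610e-09 m) = 1.144e-26 kg·m/s

When Δx → (1/12)Δx:
Δp'_min = ℏ/(2 × (1/12)Δx) = 12 × ℏ/(2Δx) = 12 × Δp_min
Δp'_min = 12 × 1.144e-26 kg·m/s = 1.373e-25 kg·m/s

Since Δp_min ∝ 1/Δx, when Δx is decreased to 1/12 of its original value, Δp_min increases to 12 times its original value.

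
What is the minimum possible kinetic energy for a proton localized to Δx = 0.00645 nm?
124.691 meV

Localizing a particle requires giving it sufficient momentum uncertainty:

1. From uncertainty principle: Δp ≥ ℏ/(2Δx)
   Δp_min = (1.055e-34 J·s) / (2 × 6.450e-12 m)
   Δp_min = 8.175e-24 kg·m/s

2. This momentum uncertainty corresponds to kinetic energy:
   KE ≈ (Δp)²/(2m) = (8.175e-24)²/(2 × 1.673e-27 kg)
   KE = 1.998e-20 J = 124.691 meV

Tighter localization requires more energy.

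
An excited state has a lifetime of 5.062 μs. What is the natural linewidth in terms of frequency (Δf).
15.721 kHz

Using the energy-time uncertainty principle and E = hf:
ΔEΔt ≥ ℏ/2
hΔf·Δt ≥ ℏ/2

The minimum frequency uncertainty is:
Δf = ℏ/(2hτ) = 1/(4πτ)
Δf = 1/(4π × 5.062e-06 s)
Δf = 1.572e+04 Hz = 15.721 kHz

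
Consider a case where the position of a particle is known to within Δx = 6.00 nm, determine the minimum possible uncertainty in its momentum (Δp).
8.788 × 10^-27 kg·m/s

Using the Heisenberg uncertainty principle:
ΔxΔp ≥ ℏ/2

The minimum uncertainty in momentum is:
Δp_min = ℏ/(2Δx)
Δp_min = (1.055e-34 J·s) / (2 × 6.000e-09 m)
Δp_min = 8.788e-27 kg·m/s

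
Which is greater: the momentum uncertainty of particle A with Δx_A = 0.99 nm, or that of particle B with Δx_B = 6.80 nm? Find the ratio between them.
Particle A has the larger minimum momentum uncertainty, by a factor of 6.87.

For each particle, the minimum momentum uncertainty is Δp_min = ℏ/(2Δx):

Particle A: Δp_A = ℏ/(2×9.900e-10 m) = 5.326e-26 kg·m/s
Particle B: Δp_B = ℏ/(2×6.800e-09 m) = 7.754e-27 kg·m/s

Ratio: Δp_A/Δp_B = 6.87

Since Δp_min ∝ 1/Δx, the particle with smaller position uncertainty (A) has larger momentum uncertainty.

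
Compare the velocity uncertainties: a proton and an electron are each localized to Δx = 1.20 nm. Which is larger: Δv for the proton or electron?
The electron has the larger minimum velocity uncertainty, by a ratio of 1836.2.

For both particles, Δp_min = ℏ/(2Δx) = 4.394e-26 kg·m/s (same for both).

The velocity uncertainty is Δv = Δp/m:
- proton: Δv = 4.394e-26 / 1.673e-27 = 2.627e+01 m/s = 26.270 m/s
- electron: Δv = 4.394e-26 / 9.109e-31 = 4.824e+04 m/s = 48.237 km/s

Ratio: 4.824e+04 / 2.627e+01 = 1836.2

The lighter particle has larger velocity uncertainty because Δv ∝ 1/m.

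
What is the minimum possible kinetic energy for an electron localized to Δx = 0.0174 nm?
31.460 eV

Localizing a particle requires giving it sufficient momentum uncertainty:

1. From uncertainty principle: Δp ≥ ℏ/(2Δx)
   Δp_min = (1.055e-34 J·s) / (2 × 1.740e-11 m)
   Δp_min = 3.030e-24 kg·m/s

2. This momentum uncertainty corresponds to kinetic energy:
   KE ≈ (Δp)²/(2m) = (3.030e-24)²/(2 × 9.109e-31 kg)
   KE = 5.041e-18 J = 31.460 eV

Tighter localization requires more energy.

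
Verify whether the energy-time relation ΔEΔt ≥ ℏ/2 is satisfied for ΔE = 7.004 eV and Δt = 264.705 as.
Yes, it satisfies the uncertainty relation.

Calculate the product ΔEΔt:
ΔE = 7.004 eV = 1.122e-18 J
ΔEΔt = (1.122e-18 J) × (2.647e-16 s)
ΔEΔt = 2.970e-34 J·s

Compare to the minimum allowed value ℏ/2:
ℏ/2 = 5.273e-35 J·s

Since ΔEΔt = 2.970e-34 J·s ≥ 5.273e-35 J·s = ℏ/2,
this satisfies the uncertainty relation.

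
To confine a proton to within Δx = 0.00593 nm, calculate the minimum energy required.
147.518 meV

Localizing a particle requires giving it sufficient momentum uncertainty:

1. From uncertainty principle: Δp ≥ ℏ/(2Δx)
   Δp_min = (1.055e-34 J·s) / (2 × 5.930e-12 m)
   Δp_min = 8.892e-24 kg·m/s

2. This momentum uncertainty corresponds to kinetic energy:
   KE ≈ (Δp)²/(2m) = (8.892e-24)²/(2 × 1.673e-27 kg)
   KE = 2.363e-20 J = 147.518 meV

Tighter localization requires more energy.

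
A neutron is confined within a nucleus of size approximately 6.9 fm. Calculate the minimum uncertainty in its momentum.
7.642 × 10^-21 kg·m/s

Using the Heisenberg uncertainty principle:
ΔxΔp ≥ ℏ/2

With Δx ≈ L = 6.900e-15 m (the confinement size):
Δp_min = ℏ/(2Δx)
Δp_min = (1.055e-34 J·s) / (2 × 6.900e-15 m)
Δp_min = 7.642e-21 kg·m/s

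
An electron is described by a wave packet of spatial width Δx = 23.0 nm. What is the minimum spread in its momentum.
2.293 × 10^-27 kg·m/s

For a wave packet, the spatial width Δx and momentum spread Δp are related by the uncertainty principle:
ΔxΔp ≥ ℏ/2

The minimum momentum spread is:
Δp_min = ℏ/(2Δx)
Δp_min = (1.055e-34 J·s) / (2 × 2.300e-08 m)
Δp_min = 2.293e-27 kg·m/s

A wave packet cannot have both a well-defined position and well-defined momentum.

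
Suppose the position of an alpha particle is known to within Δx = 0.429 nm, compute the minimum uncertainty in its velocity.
18.498 m/s

Using the Heisenberg uncertainty principle and Δp = mΔv:
ΔxΔp ≥ ℏ/2
Δx(mΔv) ≥ ℏ/2

The minimum uncertainty in velocity is:
Δv_min = ℏ/(2mΔx)
Δv_min = (1.055e-34 J·s) / (2 × 6.645e-27 kg × 4.290e-10 m)
Δv_min = 1.850e+01 m/s = 18.498 m/s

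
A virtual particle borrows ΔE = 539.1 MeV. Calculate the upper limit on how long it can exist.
6.105 × 10^-25 s

Using the energy-time uncertainty principle:
ΔEΔt ≥ ℏ/2

For a virtual particle borrowing energy ΔE, the maximum lifetime is:
Δt_max = ℏ/(2ΔE)

Converting energy:
ΔE = 539.1 MeV = 8.637e-11 J

Δt_max = (1.055e-34 J·s) / (2 × 8.637e-11 J)
Δt_max = 6.105e-25 s = 6.105 × 10^-25 s

Virtual particles with higher borrowed energy exist for shorter times.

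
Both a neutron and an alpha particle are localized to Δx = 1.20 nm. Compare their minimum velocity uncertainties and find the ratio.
The neutron has the larger minimum velocity uncertainty, by a ratio of 4.0.

For both particles, Δp_min = ℏ/(2Δx) = 4.394e-26 kg·m/s (same for both).

The velocity uncertainty is Δv = Δp/m:
- neutron: Δv = 4.394e-26 / 1.675e-27 = 2.623e+01 m/s = 26.234 m/s
- alpha particle: Δv = 4.394e-26 / 6.645e-27 = 6.613e+00 m/s = 6.613 m/s

Ratio: 2.623e+01 / 6.613e+00 = 4.0

The lighter particle has larger velocity uncertainty because Δv ∝ 1/m.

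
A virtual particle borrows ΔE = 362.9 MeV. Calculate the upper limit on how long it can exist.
9.069 × 10^-25 s

Using the energy-time uncertainty principle:
ΔEΔt ≥ ℏ/2

For a virtual particle borrowing energy ΔE, the maximum lifetime is:
Δt_max = ℏ/(2ΔE)

Converting energy:
ΔE = 362.9 MeV = 5.814e-11 J

Δt_max = (1.055e-34 J·s) / (2 × 5.814e-11 J)
Δt_max = 9.069e-25 s = 9.069 × 10^-25 s

Virtual particles with higher borrowed energy exist for shorter times.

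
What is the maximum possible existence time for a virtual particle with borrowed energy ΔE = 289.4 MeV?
1.137 ys

Using the energy-time uncertainty principle:
ΔEΔt ≥ ℏ/2

For a virtual particle borrowing energy ΔE, the maximum lifetime is:
Δt_max = ℏ/(2ΔE)

Converting energy:
ΔE = 289.4 MeV = 4.637e-11 J

Δt_max = (1.055e-34 J·s) / (2 × 4.637e-11 J)
Δt_max = 1.137e-24 s = 1.137 ys

Virtual particles with higher borrowed energy exist for shorter times.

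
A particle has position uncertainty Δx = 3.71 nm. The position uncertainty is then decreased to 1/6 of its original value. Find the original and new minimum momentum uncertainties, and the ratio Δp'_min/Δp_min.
Original Δp_min = 1.421 × 10^-26 kg·m/s; new Δp'_min = 8.528 × 10^-26 kg·m/s; ratio Δp'_min/Δp_min = 6.

From the uncertainty principle ΔxΔp ≥ ℏ/2, the minimum momentum uncertainty is Δp_min = ℏ/(2Δx).

Original (Δx = 3.71 nm = 3.710e-09 m):
Δp_min = (1.055e-34 J·s)/(2 × 3.710e-09 m) = 1.421e-26 kg·m/s

When Δx → (1/6)Δx:
Δp'_min = ℏ/(2 × (1/6)Δx) = 6 × ℏ/(2Δx) = 6 × Δp_min
Δp'_min = 6 × 1.421e-26 kg·m/s = 8.528e-26 kg·m/s

Since Δp_min ∝ 1/Δx, when Δx is decreased to 1/6 of its original value, Δp_min increases to 6 times its original value.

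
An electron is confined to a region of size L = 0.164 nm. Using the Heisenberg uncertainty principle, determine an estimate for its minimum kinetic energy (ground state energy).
354.140 meV

Using the uncertainty principle to estimate ground state energy:

1. The position uncertainty is approximately the confinement size:
   Δx ≈ L = 1.640e-10 m

2. From ΔxΔp ≥ ℏ/2, the minimum momentum uncertainty is:
   Δp ≈ ℏ/(2L) = 3.215e-25 kg·m/s

3. The kinetic energy is approximately:
   KE ≈ (Δp)²/(2m) = (3.215e-25)²/(2 × 9.109e-31 kg)
   KE ≈ 5.674e-20 J = 354.140 meV

This is an order-of-magnitude estimate of the ground state energy.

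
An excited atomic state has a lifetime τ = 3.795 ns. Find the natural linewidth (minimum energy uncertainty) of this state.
86.721 neV

Using the energy-time uncertainty principle:
ΔEΔt ≥ ℏ/2

The lifetime τ represents the time uncertainty Δt.
The natural linewidth (minimum energy uncertainty) is:

ΔE = ℏ/(2τ)
ΔE = (1.055e-34 J·s) / (2 × 3.795e-09 s)
ΔE = 1.389e-26 J = 86.721 neV

This natural linewidth limits the precision of spectroscopic measurements.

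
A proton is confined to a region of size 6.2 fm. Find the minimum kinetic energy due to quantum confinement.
134.949 keV

Using the uncertainty principle:

1. Position uncertainty: Δx ≈ 6.200e-15 m
2. Minimum momentum uncertainty: Δp = ℏ/(2Δx) = 8.505e-21 kg·m/s
3. Minimum kinetic energy:
   KE = (Δp)²/(2m) = (8.505e-21)²/(2 × 1.673e-27 kg)
   KE = 2.162e-14 J = 134.949 keV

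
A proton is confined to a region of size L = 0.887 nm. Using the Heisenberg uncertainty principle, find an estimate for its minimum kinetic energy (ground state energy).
6.593 μeV

Using the uncertainty principle to estimate ground state energy:

1. The position uncertainty is approximately the confinement size:
   Δx ≈ L = 8.870e-10 m

2. From ΔxΔp ≥ ℏ/2, the minimum momentum uncertainty is:
   Δp ≈ ℏ/(2L) = 5.945e-26 kg·m/s

3. The kinetic energy is approximately:
   KE ≈ (Δp)²/(2m) = (5.945e-26)²/(2 × 1.673e-27 kg)
   KE ≈ 1.056e-24 J = 6.593 μeV

This is an order-of-magnitude estimate of the ground state energy.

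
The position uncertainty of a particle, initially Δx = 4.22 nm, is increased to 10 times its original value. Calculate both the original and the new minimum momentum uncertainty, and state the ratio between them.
Original Δp_min = 1.249 × 10^-26 kg·m/s; new Δp'_min = 1.249 × 10^-27 kg·m/s; ratio Δp'_min/Δp_min = 1/10.

From the uncertainty principle ΔxΔp ≥ ℏ/2, the minimum momentum uncertainty is Δp_min = ℏ/(2Δx).

Original (Δx = 4.22 nm = 4.220e-09 m):
Δp_min = (1.055e-34 J·s)/(2 × 4.220e-09 m) = 1.249e-26 kg·m/s

When Δx → 10Δx:
Δp'_min = ℏ/(2 × 10Δx) = (1/10) × ℏ/(2Δx) = (1/10) × Δp_min
Δp'_min = 1/10 × 1.249e-26 kg·m/s = 1.249e-27 kg·m/s

Since Δp_min ∝ 1/Δx, when Δx is increased to 10 times its original value, Δp_min decreases to 1/10 of its original value.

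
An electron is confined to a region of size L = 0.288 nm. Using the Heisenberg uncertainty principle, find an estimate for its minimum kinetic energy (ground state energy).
114.836 meV

Using the uncertainty principle to estimate ground state energy:

1. The position uncertainty is approximately the confinement size:
   Δx ≈ L = 2.880e-10 m

2. From ΔxΔp ≥ ℏ/2, the minimum momentum uncertainty is:
   Δp ≈ ℏ/(2L) = 1.831e-25 kg·m/s

3. The kinetic energy is approximately:
   KE ≈ (Δp)²/(2m) = (1.831e-25)²/(2 × 9.109e-31 kg)
   KE ≈ 1.840e-20 J = 114.836 meV

This is an order-of-magnitude estimate of the ground state energy.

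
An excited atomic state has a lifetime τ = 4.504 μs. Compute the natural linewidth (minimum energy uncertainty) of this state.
73.070 peV

Using the energy-time uncertainty principle:
ΔEΔt ≥ ℏ/2

The lifetime τ represents the time uncertainty Δt.
The natural linewidth (minimum energy uncertainty) is:

ΔE = ℏ/(2τ)
ΔE = (1.055e-34 J·s) / (2 × 4.504e-06 s)
ΔE = 1.171e-29 J = 73.070 peV

This natural linewidth limits the precision of spectroscopic measurements.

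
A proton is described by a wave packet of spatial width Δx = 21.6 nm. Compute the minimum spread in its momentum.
2.441 × 10^-27 kg·m/s

For a wave packet, the spatial width Δx and momentum spread Δp are related by the uncertainty principle:
ΔxΔp ≥ ℏ/2

The minimum momentum spread is:
Δp_min = ℏ/(2Δx)
Δp_min = (1.055e-34 J·s) / (2 × 2.160e-08 m)
Δp_min = 2.441e-27 kg·m/s

A wave packet cannot have both a well-defined position and well-defined momentum.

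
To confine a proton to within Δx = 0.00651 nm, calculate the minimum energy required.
122.403 meV

Localizing a particle requires giving it sufficient momentum uncertainty:

1. From uncertainty principle: Δp ≥ ℏ/(2Δx)
   Δp_min = (1.055e-34 J·s) / (2 × 6.510e-12 m)
   Δp_min = 8.100e-24 kg·m/s

2. This momentum uncertainty corresponds to kinetic energy:
   KE ≈ (Δp)²/(2m) = (8.100e-24)²/(2 × 1.673e-27 kg)
   KE = 1.961e-20 J = 122.403 meV

Tighter localization requires more energy.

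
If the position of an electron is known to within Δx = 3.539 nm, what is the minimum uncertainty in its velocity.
16.356 km/s

Using the Heisenberg uncertainty principle and Δp = mΔv:
ΔxΔp ≥ ℏ/2
Δx(mΔv) ≥ ℏ/2

The minimum uncertainty in velocity is:
Δv_min = ℏ/(2mΔx)
Δv_min = (1.055e-34 J·s) / (2 × 9.109e-31 kg × 3.539e-09 m)
Δv_min = 1.636e+04 m/s = 16.356 km/s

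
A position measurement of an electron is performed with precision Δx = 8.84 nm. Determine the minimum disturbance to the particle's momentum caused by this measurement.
5.965 × 10^-27 kg·m/s

The uncertainty principle implies that measuring position disturbs momentum:
ΔxΔp ≥ ℏ/2

When we measure position with precision Δx, we necessarily introduce a momentum uncertainty:
Δp ≥ ℏ/(2Δx)
Δp_min = (1.055e-34 J·s) / (2 × 8.840e-09 m)
Δp_min = 5.965e-27 kg·m/s

The more precisely we measure position, the greater the momentum disturbance.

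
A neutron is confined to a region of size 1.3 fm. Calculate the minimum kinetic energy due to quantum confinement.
3.065 MeV

Using the uncertainty principle:

1. Position uncertainty: Δx ≈ 1.300e-15 m
2. Minimum momentum uncertainty: Δp = ℏ/(2Δx) = 4.056e-20 kg·m/s
3. Minimum kinetic energy:
   KE = (Δp)²/(2m) = (4.056e-20)²/(2 × 1.675e-27 kg)
   KE = 4.911e-13 J = 3.065 MeV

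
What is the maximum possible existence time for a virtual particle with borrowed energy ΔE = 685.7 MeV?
4.800 × 10^-25 s

Using the energy-time uncertainty principle:
ΔEΔt ≥ ℏ/2

For a virtual particle borrowing energy ΔE, the maximum lifetime is:
Δt_max = ℏ/(2ΔE)

Converting energy:
ΔE = 685.7 MeV = 1.099e-10 J

Δt_max = (1.055e-34 J·s) / (2 × 1.099e-10 J)
Δt_max = 4.800e-25 s = 4.800 × 10^-25 s

Virtual particles with higher borrowed energy exist for shorter times.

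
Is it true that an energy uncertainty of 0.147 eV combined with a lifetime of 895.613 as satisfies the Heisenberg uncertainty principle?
No, it violates the uncertainty relation.

Calculate the product ΔEΔt:
ΔE = 0.147 eV = 2.355e-20 J
ΔEΔt = (2.355e-20 J) × (8.956e-16 s)
ΔEΔt = 2.109e-35 J·s

Compare to the minimum allowed value ℏ/2:
ℏ/2 = 5.273e-35 J·s

Since ΔEΔt = 2.109e-35 J·s < 5.273e-35 J·s = ℏ/2,
this violates the uncertainty relation.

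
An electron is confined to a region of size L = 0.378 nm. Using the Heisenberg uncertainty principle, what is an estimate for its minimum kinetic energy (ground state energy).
66.662 meV

Using the uncertainty principle to estimate ground state energy:

1. The position uncertainty is approximately the confinement size:
   Δx ≈ L = 3.780e-10 m

2. From ΔxΔp ≥ ℏ/2, the minimum momentum uncertainty is:
   Δp ≈ ℏ/(2L) = 1.395e-25 kg·m/s

3. The kinetic energy is approximately:
   KE ≈ (Δp)²/(2m) = (1.395e-25)²/(2 × 9.109e-31 kg)
   KE ≈ 1.068e-20 J = 66.662 meV

This is an order-of-magnitude estimate of the ground state energy.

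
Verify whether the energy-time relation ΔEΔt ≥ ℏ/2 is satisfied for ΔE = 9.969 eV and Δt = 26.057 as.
No, it violates the uncertainty relation.

Calculate the product ΔEΔt:
ΔE = 9.969 eV = 1.597e-18 J
ΔEΔt = (1.597e-18 J) × (2.606e-17 s)
ΔEΔt = 4.162e-35 J·s

Compare to the minimum allowed value ℏ/2:
ℏ/2 = 5.273e-35 J·s

Since ΔEΔt = 4.162e-35 J·s < 5.273e-35 J·s = ℏ/2,
this violates the uncertainty relation.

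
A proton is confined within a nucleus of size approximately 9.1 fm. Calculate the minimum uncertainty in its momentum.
5.794 × 10^-21 kg·m/s

Using the Heisenberg uncertainty principle:
ΔxΔp ≥ ℏ/2

With Δx ≈ L = 9.100e-15 m (the confinement size):
Δp_min = ℏ/(2Δx)
Δp_min = (1.055e-34 J·s) / (2 × 9.100e-15 m)
Δp_min = 5.794e-21 kg·m/s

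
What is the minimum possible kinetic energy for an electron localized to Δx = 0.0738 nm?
1.749 eV

Localizing a particle requires giving it sufficient momentum uncertainty:

1. From uncertainty principle: Δp ≥ ℏ/(2Δx)
   Δp_min = (1.055e-34 J·s) / (2 × 7.380e-11 m)
   Δp_min = 7.145e-25 kg·m/s

2. This momentum uncertainty corresponds to kinetic energy:
   KE ≈ (Δp)²/(2m) = (7.145e-25)²/(2 × 9.109e-31 kg)
   KE = 2.802e-19 J = 1.749 eV

Tighter localization requires more energy.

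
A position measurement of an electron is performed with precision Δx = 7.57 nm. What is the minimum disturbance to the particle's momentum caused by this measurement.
6.965 × 10^-27 kg·m/s

The uncertainty principle implies that measuring position disturbs momentum:
ΔxΔp ≥ ℏ/2

When we measure position with precision Δx, we necessarily introduce a momentum uncertainty:
Δp ≥ ℏ/(2Δx)
Δp_min = (1.055e-34 J·s) / (2 × 7.570e-09 m)
Δp_min = 6.965e-27 kg·m/s

The more precisely we measure position, the greater the momentum disturbance.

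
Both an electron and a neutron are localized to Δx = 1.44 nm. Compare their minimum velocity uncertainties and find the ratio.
The electron has the larger minimum velocity uncertainty, by a ratio of 1838.7.

For both particles, Δp_min = ℏ/(2Δx) = 3.662e-26 kg·m/s (same for both).

The velocity uncertainty is Δv = Δp/m:
- electron: Δv = 3.662e-26 / 9.109e-31 = 4.020e+04 m/s = 40.197 km/s
- neutron: Δv = 3.662e-26 / 1.675e-27 = 2.186e+01 m/s = 21.862 m/s

Ratio: 4.020e+04 / 2.186e+01 = 1838.7

The lighter particle has larger velocity uncertainty because Δv ∝ 1/m.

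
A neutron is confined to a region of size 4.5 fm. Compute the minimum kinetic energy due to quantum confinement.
255.818 keV

Using the uncertainty principle:

1. Position uncertainty: Δx ≈ 4.500e-15 m
2. Minimum momentum uncertainty: Δp = ℏ/(2Δx) = 1.172e-20 kg·m/s
3. Minimum kinetic energy:
   KE = (Δp)²/(2m) = (1.172e-20)²/(2 × 1.675e-27 kg)
   KE = 4.099e-14 J = 255.818 keV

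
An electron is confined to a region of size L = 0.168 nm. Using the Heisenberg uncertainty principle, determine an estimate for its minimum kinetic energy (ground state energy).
337.477 meV

Using the uncertainty principle to estimate ground state energy:

1. The position uncertainty is approximately the confinement size:
   Δx ≈ L = 1.680e-10 m

2. From ΔxΔp ≥ ℏ/2, the minimum momentum uncertainty is:
   Δp ≈ ℏ/(2L) = 3.139e-25 kg·m/s

3. The kinetic energy is approximately:
   KE ≈ (Δp)²/(2m) = (3.139e-25)²/(2 × 9.109e-31 kg)
   KE ≈ 5.407e-20 J = 337.477 meV

This is an order-of-magnitude estimate of the ground state energy.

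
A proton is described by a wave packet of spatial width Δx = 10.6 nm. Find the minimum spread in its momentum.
4.974 × 10^-27 kg·m/s

For a wave packet, the spatial width Δx and momentum spread Δp are related by the uncertainty principle:
ΔxΔp ≥ ℏ/2

The minimum momentum spread is:
Δp_min = ℏ/(2Δx)
Δp_min = (1.055e-34 J·s) / (2 × 1.060e-08 m)
Δp_min = 4.974e-27 kg·m/s

A wave packet cannot have both a well-defined position and well-defined momentum.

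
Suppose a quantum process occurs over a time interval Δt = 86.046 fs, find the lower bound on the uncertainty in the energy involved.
3.825 meV

Using the energy-time uncertainty principle:
ΔEΔt ≥ ℏ/2

The minimum uncertainty in energy is:
ΔE_min = ℏ/(2Δt)
ΔE_min = (1.055e-34 J·s) / (2 × 8.605e-14 s)
ΔE_min = 6.128e-22 J = 3.825 meV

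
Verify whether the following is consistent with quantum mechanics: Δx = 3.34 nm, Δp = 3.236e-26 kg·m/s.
Yes, it satisfies the uncertainty principle.

Calculate the product ΔxΔp:
ΔxΔp = (3.340e-09 m) × (3.236e-26 kg·m/s)
ΔxΔp = 1.081e-34 J·s

Compare to the minimum allowed value ℏ/2:
ℏ/2 = 5.273e-35 J·s

Since ΔxΔp = 1.081e-34 J·s ≥ 5.273e-35 J·s = ℏ/2,
the measurement satisfies the uncertainty principle.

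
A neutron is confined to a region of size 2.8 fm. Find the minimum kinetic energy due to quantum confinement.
660.754 keV

Using the uncertainty principle:

1. Position uncertainty: Δx ≈ 2.800e-15 m
2. Minimum momentum uncertainty: Δp = ℏ/(2Δx) = 1.883e-20 kg·m/s
3. Minimum kinetic energy:
   KE = (Δp)²/(2m) = (1.883e-20)²/(2 × 1.675e-27 kg)
   KE = 1.059e-13 J = 660.754 keV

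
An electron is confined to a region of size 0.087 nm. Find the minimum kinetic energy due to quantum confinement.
1.258 eV

Using the uncertainty principle:

1. Position uncertainty: Δx ≈ 8.700e-11 m
2. Minimum momentum uncertainty: Δp = ℏ/(2Δx) = 6.061e-25 kg·m/s
3. Minimum kinetic energy:
   KE = (Δp)²/(2m) = (6.061e-25)²/(2 × 9.109e-31 kg)
   KE = 2.016e-19 J = 1.258 eV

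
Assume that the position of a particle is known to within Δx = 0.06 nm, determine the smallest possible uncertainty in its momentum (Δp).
8.788 × 10^-25 kg·m/s

Using the Heisenberg uncertainty principle:
ΔxΔp ≥ ℏ/2

The minimum uncertainty in momentum is:
Δp_min = ℏ/(2Δx)
Δp_min = (1.055e-34 J·s) / (2 × 6.000e-11 m)
Δp_min = 8.788e-25 kg·m/s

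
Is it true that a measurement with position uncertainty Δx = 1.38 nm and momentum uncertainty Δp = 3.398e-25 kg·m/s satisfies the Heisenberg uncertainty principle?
Yes, it satisfies the uncertainty principle.

Calculate the product ΔxΔp:
ΔxΔp = (1.380e-09 m) × (3.398e-25 kg·m/s)
ΔxΔp = 4.689e-34 J·s

Compare to the minimum allowed value ℏ/2:
ℏ/2 = 5.273e-35 J·s

Since ΔxΔp = 4.689e-34 J·s ≥ 5.273e-35 J·s = ℏ/2,
the measurement satisfies the uncertainty principle.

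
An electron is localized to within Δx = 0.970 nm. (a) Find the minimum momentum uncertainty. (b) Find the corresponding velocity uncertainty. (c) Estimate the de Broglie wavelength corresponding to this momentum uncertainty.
(a) Δp_min = 5.436 × 10^-26 kg·m/s
(b) Δv_min = 59.674 km/s
(c) λ_dB = 12.189 nm

Step-by-step:

(a) From the uncertainty principle:
Δp_min = ℏ/(2Δx) = (1.055e-34 J·s)/(2 × 9.700e-10 m) = 5.436e-26 kg·m/s

(b) The velocity uncertainty:
Δv = Δp/m = (5.436e-26 kg·m/s)/(9.109e-31 kg) = 5.967e+04 m/s = 59.674 km/s

(c) The de Broglie wavelength for this momentum:
λ = h/p = (6.626e-34 J·s)/(5.436e-26 kg·m/s) = 1.219e-08 m = 12.189 nm

Note: The de Broglie wavelength is comparable to the localization size, as expected from wave-particle duality.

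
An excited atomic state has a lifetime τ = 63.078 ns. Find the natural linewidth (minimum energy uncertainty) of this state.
5.217 neV

Using the energy-time uncertainty principle:
ΔEΔt ≥ ℏ/2

The lifetime τ represents the time uncertainty Δt.
The natural linewidth (minimum energy uncertainty) is:

ΔE = ℏ/(2τ)
ΔE = (1.055e-34 J·s) / (2 × 6.308e-08 s)
ΔE = 8.359e-28 J = 5.217 neV

This natural linewidth limits the precision of spectroscopic measurements.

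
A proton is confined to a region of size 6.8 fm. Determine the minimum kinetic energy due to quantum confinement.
112.185 keV

Using the uncertainty principle:

1. Position uncertainty: Δx ≈ 6.800e-15 m
2. Minimum momentum uncertainty: Δp = ℏ/(2Δx) = 7.754e-21 kg·m/s
3. Minimum kinetic energy:
   KE = (Δp)²/(2m) = (7.754e-21)²/(2 × 1.673e-27 kg)
   KE = 1.797e-14 J = 112.185 keV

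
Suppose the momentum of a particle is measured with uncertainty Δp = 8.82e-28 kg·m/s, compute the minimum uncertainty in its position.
59.783 nm

Using the Heisenberg uncertainty principle:
ΔxΔp ≥ ℏ/2

The minimum uncertainty in position is:
Δx_min = ℏ/(2Δp)
Δx_min = (1.055e-34 J·s) / (2 × 8.820e-28 kg·m/s)
Δx_min = 5.978e-08 m = 59.783 nm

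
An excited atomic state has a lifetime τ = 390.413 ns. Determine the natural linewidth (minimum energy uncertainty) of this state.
842.969 peV

Using the energy-time uncertainty principle:
ΔEΔt ≥ ℏ/2

The lifetime τ represents the time uncertainty Δt.
The natural linewidth (minimum energy uncertainty) is:

ΔE = ℏ/(2τ)
ΔE = (1.055e-34 J·s) / (2 × 3.904e-07 s)
ΔE = 1.351e-28 J = 842.969 peV

This natural linewidth limits the precision of spectroscopic measurements.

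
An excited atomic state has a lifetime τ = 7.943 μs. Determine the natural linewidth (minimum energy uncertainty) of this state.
41.433 peV

Using the energy-time uncertainty principle:
ΔEΔt ≥ ℏ/2

The lifetime τ represents the time uncertainty Δt.
The natural linewidth (minimum energy uncertainty) is:

ΔE = ℏ/(2τ)
ΔE = (1.055e-34 J·s) / (2 × 7.943e-06 s)
ΔE = 6.638e-30 J = 41.433 peV

This natural linewidth limits the precision of spectroscopic measurements.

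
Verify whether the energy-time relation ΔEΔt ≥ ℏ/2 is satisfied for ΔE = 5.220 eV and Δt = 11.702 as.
No, it violates the uncertainty relation.

Calculate the product ΔEΔt:
ΔE = 5.220 eV = 8.363e-19 J
ΔEΔt = (8.363e-19 J) × (1.170e-17 s)
ΔEΔt = 9.787e-36 J·s

Compare to the minimum allowed value ℏ/2:
ℏ/2 = 5.273e-35 J·s

Since ΔEΔt = 9.787e-36 J·s < 5.273e-35 J·s = ℏ/2,
this violates the uncertainty relation.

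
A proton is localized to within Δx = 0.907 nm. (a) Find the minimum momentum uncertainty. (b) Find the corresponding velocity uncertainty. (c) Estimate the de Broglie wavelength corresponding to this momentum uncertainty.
(a) Δp_min = 5.814 × 10^-26 kg·m/s
(b) Δv_min = 34.757 m/s
(c) λ_dB = 11.398 nm

Step-by-step:

(a) From the uncertainty principle:
Δp_min = ℏ/(2Δx) = (1.055e-34 J·s)/(2 × 9.070e-10 m) = 5.814e-26 kg·m/s

(b) The velocity uncertainty:
Δv = Δp/m = (5.814e-26 kg·m/s)/(1.673e-27 kg) = 3.476e+01 m/s = 34.757 m/s

(c) The de Broglie wavelength for this momentum:
λ = h/p = (6.626e-34 J·s)/(5.814e-26 kg·m/s) = 1.140e-08 m = 11.398 nm

Note: The de Broglie wavelength is comparable to the localization size, as expected from wave-particle duality.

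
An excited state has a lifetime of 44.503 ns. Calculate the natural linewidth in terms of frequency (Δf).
1.788 MHz

Using the energy-time uncertainty principle and E = hf:
ΔEΔt ≥ ℏ/2
hΔf·Δt ≥ ℏ/2

The minimum frequency uncertainty is:
Δf = ℏ/(2hτ) = 1/(4πτ)
Δf = 1/(4π × 4.450e-08 s)
Δf = 1.788e+06 Hz = 1.788 MHz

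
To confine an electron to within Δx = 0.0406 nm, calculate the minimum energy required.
5.778 eV

Localizing a particle requires giving it sufficient momentum uncertainty:

1. From uncertainty principle: Δp ≥ ℏ/(2Δx)
   Δp_min = (1.055e-34 J·s) / (2 × 4.060e-11 m)
   Δp_min = 1.299e-24 kg·m/s

2. This momentum uncertainty corresponds to kinetic energy:
   KE ≈ (Δp)²/(2m) = (1.299e-24)²/(2 × 9.109e-31 kg)
   KE = 9.258e-19 J = 5.778 eV

Tighter localization requires more energy.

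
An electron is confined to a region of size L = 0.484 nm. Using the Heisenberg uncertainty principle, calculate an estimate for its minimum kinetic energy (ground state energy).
40.660 meV

Using the uncertainty principle to estimate ground state energy:

1. The position uncertainty is approximately the confinement size:
   Δx ≈ L = 4.840e-10 m

2. From ΔxΔp ≥ ℏ/2, the minimum momentum uncertainty is:
   Δp ≈ ℏ/(2L) = 1.089e-25 kg·m/s

3. The kinetic energy is approximately:
   KE ≈ (Δp)²/(2m) = (1.089e-25)²/(2 × 9.109e-31 kg)
   KE ≈ 6.515e-21 J = 40.660 meV

This is an order-of-magnitude estimate of the ground state energy.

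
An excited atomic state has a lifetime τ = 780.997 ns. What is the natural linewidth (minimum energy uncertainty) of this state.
421.392 peV

Using the energy-time uncertainty principle:
ΔEΔt ≥ ℏ/2

The lifetime τ represents the time uncertainty Δt.
The natural linewidth (minimum energy uncertainty) is:

ΔE = ℏ/(2τ)
ΔE = (1.055e-34 J·s) / (2 × 7.810e-07 s)
ΔE = 6.751e-29 J = 421.392 peV

This natural linewidth limits the precision of spectroscopic measurements.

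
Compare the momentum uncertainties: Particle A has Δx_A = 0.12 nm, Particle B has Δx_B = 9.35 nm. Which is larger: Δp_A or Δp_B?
Particle A has the larger minimum momentum uncertainty, by a factor of 77.92.

For each particle, the minimum momentum uncertainty is Δp_min = ℏ/(2Δx):

Particle A: Δp_A = ℏ/(2×1.200e-10 m) = 4.394e-25 kg·m/s
Particle B: Δp_B = ℏ/(2×9.350e-09 m) = 5.639e-27 kg·m/s

Ratio: Δp_A/Δp_B = 77.92

Since Δp_min ∝ 1/Δx, the particle with smaller position uncertainty (A) has larger momentum uncertainty.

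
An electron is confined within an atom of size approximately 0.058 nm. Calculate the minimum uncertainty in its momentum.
9.091 × 10^-25 kg·m/s

Using the Heisenberg uncertainty principle:
ΔxΔp ≥ ℏ/2

With Δx ≈ L = 5.800e-11 m (the confinement size):
Δp_min = ℏ/(2Δx)
Δp_min = (1.055e-34 J·s) / (2 × 5.800e-11 m)
Δp_min = 9.091e-25 kg·m/s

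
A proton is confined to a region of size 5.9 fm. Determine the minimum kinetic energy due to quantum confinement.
149.022 keV

Using the uncertainty principle:

1. Position uncertainty: Δx ≈ 5.900e-15 m
2. Minimum momentum uncertainty: Δp = ℏ/(2Δx) = 8.937e-21 kg·m/s
3. Minimum kinetic energy:
   KE = (Δp)²/(2m) = (8.937e-21)²/(2 × 1.673e-27 kg)
   KE = 2.388e-14 J = 149.022 keV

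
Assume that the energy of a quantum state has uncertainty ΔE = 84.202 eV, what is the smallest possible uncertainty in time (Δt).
3.909 as

Using the energy-time uncertainty principle:
ΔEΔt ≥ ℏ/2

The minimum uncertainty in time is:
Δt_min = ℏ/(2ΔE)
Δt_min = (1.055e-34 J·s) / (2 × 1.349e-17 J)
Δt_min = 3.909e-18 s = 3.909 as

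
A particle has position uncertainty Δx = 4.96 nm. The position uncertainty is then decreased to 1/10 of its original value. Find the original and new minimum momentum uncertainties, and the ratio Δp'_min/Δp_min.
Original Δp_min = 1.063 × 10^-26 kg·m/s; new Δp'_min = 1.063 × 10^-25 kg·m/s; ratio Δp'_min/Δp_min = 10.

From the uncertainty principle ΔxΔp ≥ ℏ/2, the minimum momentum uncertainty is Δp_min = ℏ/(2Δx).

Original (Δx = 4.96 nm = 4.960e-09 m):
Δp_min = (1.055e-34 J·s)/(2 × 4.960e-09 m) = 1.063e-26 kg·m/s

When Δx → (1/10)Δx:
Δp'_min = ℏ/(2 × (1/10)Δx) = 10 × ℏ/(2Δx) = 10 × Δp_min
Δp'_min = 10 × 1.063e-26 kg·m/s = 1.063e-25 kg·m/s

Since Δp_min ∝ 1/Δx, when Δx is decreased to 1/10 of its original value, Δp_min increases to 10 times its original value.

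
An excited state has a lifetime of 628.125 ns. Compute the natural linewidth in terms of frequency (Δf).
126.691 kHz

Using the energy-time uncertainty principle and E = hf:
ΔEΔt ≥ ℏ/2
hΔf·Δt ≥ ℏ/2

The minimum frequency uncertainty is:
Δf = ℏ/(2hτ) = 1/(4πτ)
Δf = 1/(4π × 6.281e-07 s)
Δf = 1.267e+05 Hz = 126.691 kHz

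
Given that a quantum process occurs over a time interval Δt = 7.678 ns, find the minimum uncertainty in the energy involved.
42.864 neV

Using the energy-time uncertainty principle:
ΔEΔt ≥ ℏ/2

The minimum uncertainty in energy is:
ΔE_min = ℏ/(2Δt)
ΔE_min = (1.055e-34 J·s) / (2 × 7.678e-09 s)
ΔE_min = 6.867e-27 J = 42.864 neV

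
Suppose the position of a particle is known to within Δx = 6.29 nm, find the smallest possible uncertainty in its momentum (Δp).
8.383 × 10^-27 kg·m/s

Using the Heisenberg uncertainty principle:
ΔxΔp ≥ ℏ/2

The minimum uncertainty in momentum is:
Δp_min = ℏ/(2Δx)
Δp_min = (1.055e-34 J·s) / (2 × 6.290e-09 m)
Δp_min = 8.383e-27 kg·m/s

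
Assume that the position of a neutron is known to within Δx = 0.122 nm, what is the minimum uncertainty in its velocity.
258.042 m/s

Using the Heisenberg uncertainty principle and Δp = mΔv:
ΔxΔp ≥ ℏ/2
Δx(mΔv) ≥ ℏ/2

The minimum uncertainty in velocity is:
Δv_min = ℏ/(2mΔx)
Δv_min = (1.055e-34 J·s) / (2 × 1.675e-27 kg × 1.220e-10 m)
Δv_min = 2.580e+02 m/s = 258.042 m/s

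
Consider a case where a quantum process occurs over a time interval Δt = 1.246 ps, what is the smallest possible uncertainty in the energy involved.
264.130 μeV

Using the energy-time uncertainty principle:
ΔEΔt ≥ ℏ/2

The minimum uncertainty in energy is:
ΔE_min = ℏ/(2Δt)
ΔE_min = (1.055e-34 J·s) / (2 × 1.246e-12 s)
ΔE_min = 4.232e-23 J = 264.130 μeV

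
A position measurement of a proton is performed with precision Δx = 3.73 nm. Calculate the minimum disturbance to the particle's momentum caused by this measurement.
1.414 × 10^-26 kg·m/s

The uncertainty principle implies that measuring position disturbs momentum:
ΔxΔp ≥ ℏ/2

When we measure position with precision Δx, we necessarily introduce a momentum uncertainty:
Δp ≥ ℏ/(2Δx)
Δp_min = (1.055e-34 J·s) / (2 × 3.730e-09 m)
Δp_min = 1.414e-26 kg·m/s

The more precisely we measure position, the greater the momentum disturbance.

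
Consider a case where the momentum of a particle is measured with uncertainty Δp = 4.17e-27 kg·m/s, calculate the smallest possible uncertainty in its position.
12.645 nm

Using the Heisenberg uncertainty principle:
ΔxΔp ≥ ℏ/2

The minimum uncertainty in position is:
Δx_min = ℏ/(2Δp)
Δx_min = (1.055e-34 J·s) / (2 × 4.170e-27 kg·m/s)
Δx_min = 1.264e-08 m = 12.645 nm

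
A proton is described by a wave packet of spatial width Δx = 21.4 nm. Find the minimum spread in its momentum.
2.464 × 10^-27 kg·m/s

For a wave packet, the spatial width Δx and momentum spread Δp are related by the uncertainty principle:
ΔxΔp ≥ ℏ/2

The minimum momentum spread is:
Δp_min = ℏ/(2Δx)
Δp_min = (1.055e-34 J·s) / (2 × 2.140e-08 m)
Δp_min = 2.464e-27 kg·m/s

A wave packet cannot have both a well-defined position and well-defined momentum.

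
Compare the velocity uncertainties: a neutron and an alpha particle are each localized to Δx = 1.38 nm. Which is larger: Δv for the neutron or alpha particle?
The neutron has the larger minimum velocity uncertainty, by a ratio of 4.0.

For both particles, Δp_min = ℏ/(2Δx) = 3.821e-26 kg·m/s (same for both).

The velocity uncertainty is Δv = Δp/m:
- neutron: Δv = 3.821e-26 / 1.675e-27 = 2.281e+01 m/s = 22.812 m/s
- alpha particle: Δv = 3.821e-26 / 6.645e-27 = 5.750e+00 m/s = 5.750 m/s

Ratio: 2.281e+01 / 5.750e+00 = 4.0

The lighter particle has larger velocity uncertainty because Δv ∝ 1/m.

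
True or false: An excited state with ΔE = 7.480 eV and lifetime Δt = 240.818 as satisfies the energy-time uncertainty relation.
Yes, it satisfies the uncertainty relation.

Calculate the product ΔEΔt:
ΔE = 7.480 eV = 1.198e-18 J
ΔEΔt = (1.198e-18 J) × (2.408e-16 s)
ΔEΔt = 2.886e-34 J·s

Compare to the minimum allowed value ℏ/2:
ℏ/2 = 5.273e-35 J·s

Since ΔEΔt = 2.886e-34 J·s ≥ 5.273e-35 J·s = ℏ/2,
this satisfies the uncertainty relation.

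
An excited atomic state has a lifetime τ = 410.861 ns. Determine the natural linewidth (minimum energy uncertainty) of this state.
801.015 peV

Using the energy-time uncertainty principle:
ΔEΔt ≥ ℏ/2

The lifetime τ represents the time uncertainty Δt.
The natural linewidth (minimum energy uncertainty) is:

ΔE = ℏ/(2τ)
ΔE = (1.055e-34 J·s) / (2 × 4.109e-07 s)
ΔE = 1.283e-28 J = 801.015 peV

This natural linewidth limits the precision of spectroscopic measurements.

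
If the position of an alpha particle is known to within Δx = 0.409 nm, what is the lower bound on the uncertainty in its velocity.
19.402 m/s

Using the Heisenberg uncertainty principle and Δp = mΔv:
ΔxΔp ≥ ℏ/2
Δx(mΔv) ≥ ℏ/2

The minimum uncertainty in velocity is:
Δv_min = ℏ/(2mΔx)
Δv_min = (1.055e-34 J·s) / (2 × 6.645e-27 kg × 4.090e-10 m)
Δv_min = 1.940e+01 m/s = 19.402 m/s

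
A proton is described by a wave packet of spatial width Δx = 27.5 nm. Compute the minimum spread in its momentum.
1.917 × 10^-27 kg·m/s

For a wave packet, the spatial width Δx and momentum spread Δp are related by the uncertainty principle:
ΔxΔp ≥ ℏ/2

The minimum momentum spread is:
Δp_min = ℏ/(2Δx)
Δp_min = (1.055e-34 J·s) / (2 × 2.750e-08 m)
Δp_min = 1.917e-27 kg·m/s

A wave packet cannot have both a well-defined position and well-defined momentum.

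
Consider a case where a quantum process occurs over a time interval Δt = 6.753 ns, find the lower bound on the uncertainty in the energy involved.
48.735 neV

Using the energy-time uncertainty principle:
ΔEΔt ≥ ℏ/2

The minimum uncertainty in energy is:
ΔE_min = ℏ/(2Δt)
ΔE_min = (1.055e-34 J·s) / (2 × 6.753e-09 s)
ΔE_min = 7.808e-27 J = 48.735 neV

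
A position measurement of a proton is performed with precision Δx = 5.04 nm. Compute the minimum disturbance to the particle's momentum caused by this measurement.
1.046 × 10^-26 kg·m/s

The uncertainty principle implies that measuring position disturbs momentum:
ΔxΔp ≥ ℏ/2

When we measure position with precision Δx, we necessarily introduce a momentum uncertainty:
Δp ≥ ℏ/(2Δx)
Δp_min = (1.055e-34 J·s) / (2 × 5.040e-09 m)
Δp_min = 1.046e-26 kg·m/s

The more precisely we measure position, the greater the momentum disturbance.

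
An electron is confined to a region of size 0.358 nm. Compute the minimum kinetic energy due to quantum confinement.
74.318 meV

Using the uncertainty principle:

1. Position uncertainty: Δx ≈ 3.580e-10 m
2. Minimum momentum uncertainty: Δp = ℏ/(2Δx) = 1.473e-25 kg·m/s
3. Minimum kinetic energy:
   KE = (Δp)²/(2m) = (1.473e-25)²/(2 × 9.109e-31 kg)
   KE = 1.191e-20 J = 74.318 meV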